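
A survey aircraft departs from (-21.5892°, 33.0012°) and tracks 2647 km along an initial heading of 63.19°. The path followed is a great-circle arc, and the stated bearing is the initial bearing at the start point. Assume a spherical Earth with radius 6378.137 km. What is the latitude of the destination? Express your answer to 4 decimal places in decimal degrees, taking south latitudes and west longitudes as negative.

latitude -9.6492°

δ = 2647/6378.137 = 0.415011 rad (23.7784°).
Start latitude φ₁ = -0.376803 rad; initial bearing θ = 1.102874 rad.
sin φ₂ = sin φ₁ cos δ + cos φ₁ sin δ cos θ = (-0.367949)(0.915112) + (0.929846)(0.403200)(0.451033) = -0.167616
φ₂ = asin(-0.167616) = -0.168411 rad = -9.6492°.
For the longitude increment, Δλ = atan2( sin θ sin δ cos φ₁, cos δ − sin φ₁ sin φ₂ ) = atan2(0.334614, 0.853438) = 21.4090°.
λ₂ = λ₁ + Δλ = 54.4102°.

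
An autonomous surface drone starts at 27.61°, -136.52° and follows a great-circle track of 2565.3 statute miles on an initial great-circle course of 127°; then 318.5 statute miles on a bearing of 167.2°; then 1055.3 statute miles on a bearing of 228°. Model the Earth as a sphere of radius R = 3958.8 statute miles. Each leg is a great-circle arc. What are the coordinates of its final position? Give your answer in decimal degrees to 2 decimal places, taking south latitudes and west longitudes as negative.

latitude -11.88°, longitude -118.18°

Apply the spherical direct solution leg by leg, carrying full precision between legs.
Leg 1: from (27.61°, -136.52°), δ = 2565.3/3958.8 = 0.647999 rad, θ = 127° → φ = 2.73°, λ = -107.66°.
Leg 2: from (2.73°, -107.66°), δ = 318.5/3958.8 = 0.080454 rad, θ = 167.2° → φ = -1.77°, λ = -106.64°.
Leg 3: from (-1.77°, -106.64°), δ = 1055.3/3958.8 = 0.266571 rad, θ = 228° → φ = -11.88°, λ = -118.18°.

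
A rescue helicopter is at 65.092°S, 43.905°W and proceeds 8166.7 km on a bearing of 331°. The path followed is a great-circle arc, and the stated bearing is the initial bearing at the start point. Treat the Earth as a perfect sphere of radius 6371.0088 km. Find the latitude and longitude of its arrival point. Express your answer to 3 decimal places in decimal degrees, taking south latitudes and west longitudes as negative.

latitude 5.431°, longitude -71.732°

Central angle δ = d/R = 1.281854 rad.
Start latitude φ₁ = -1.136070 rad; initial bearing θ = 5.777040 rad.
sin φ₂ = sin φ₁ cos δ + cos φ₁ sin δ cos θ = (-0.906985)(0.284939) + (0.421162)(0.958546)(0.874620) = 0.094651
φ₂ = asin(0.094651) = 0.094793 rad = 5.431°.
Then Δλ = atan2(-0.195719, 0.370787) = -0.485678 rad, from sin θ sin δ cos φ₁ over cos δ − sin φ₁ sin φ₂.
λ₂ = λ₁ + Δλ = -71.732°.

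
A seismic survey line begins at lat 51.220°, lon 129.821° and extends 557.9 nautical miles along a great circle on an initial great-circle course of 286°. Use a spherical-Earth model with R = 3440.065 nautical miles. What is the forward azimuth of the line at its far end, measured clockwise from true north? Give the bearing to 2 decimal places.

Central angle δ = d/R = 0.162177 rad.
Start latitude φ₁ = 0.893958 rad; initial bearing θ = 4.991642 rad.
sin φ₂ = sin φ₁ cos δ + cos φ₁ sin δ cos θ = (0.779557)(0.986878) + (0.626332)(0.161467)(0.275637) = 0.797203
φ₂ = asin(0.797203) = 0.922648 rad = 52.864°.
Δλ = atan2( sin θ sin δ cos φ₁ , cos δ − sin φ₁ sin φ₂ ) = atan2(-0.097214, 0.365413) = -0.260017 rad = -14.898°.
Hence λ₂ = 129.821° + -14.898° = 114.923°.
The forward bearing on arrival equals the back-azimuth from the destination plus 180°.
Back-azimuth from P₂ (52.86°, 114.92°) to P₁ (51.22°, 129.82°), with Δλ' = λ₁ − λ₂ = 14.90°: atan2( sin Δλ' cos φ₁ , cos φ₂ sin φ₁ − sin φ₂ cos φ₁ cos Δλ' ) = 94.23°.
Final bearing = (94.23° + 180°) mod 360° = 274.23°.

final bearing 274.23°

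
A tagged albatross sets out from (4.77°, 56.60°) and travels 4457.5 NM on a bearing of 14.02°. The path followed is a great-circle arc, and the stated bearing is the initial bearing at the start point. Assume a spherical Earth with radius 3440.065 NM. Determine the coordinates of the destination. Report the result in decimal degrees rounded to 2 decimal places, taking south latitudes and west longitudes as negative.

δ = 4457.5/3440.065 = 1.295760 rad (74.2416°).
Start latitude φ₁ = 0.083252 rad; initial bearing θ = 0.244695 rad.
Applying the spherical law of cosines for sides, sin φ₂ = sin φ₁ cos δ + cos φ₁ sin δ cos θ = 0.953096, so φ₂ = 72.38°.
For the longitude increment, Δλ = atan2( sin θ sin δ cos φ₁, cos δ − sin φ₁ sin φ₂ ) = atan2(0.232348, 0.192326) = 50.38°.
λ₂ = 56.60° + 50.38° = 106.98°.

latitude 72.38°, longitude 106.98°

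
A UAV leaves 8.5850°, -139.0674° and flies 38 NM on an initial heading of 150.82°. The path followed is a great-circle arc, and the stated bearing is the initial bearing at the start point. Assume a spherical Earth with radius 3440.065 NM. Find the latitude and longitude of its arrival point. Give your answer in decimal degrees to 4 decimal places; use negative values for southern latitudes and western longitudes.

latitude 8.0323°, longitude -138.7558°

δ = 38/3440.065 = 0.011046 rad (0.6329°).
With φ₁ = 8.5850° = 0.149837 rad and θ = 150.82° = 2.632306 rad:
Applying the spherical law of cosines for sides, sin φ₂ = sin φ₁ cos δ + cos φ₁ sin δ cos θ = 0.139731, so φ₂ = 8.0323°.
For the longitude increment, Δλ = atan2( sin θ sin δ cos φ₁, cos δ − sin φ₁ sin φ₂ ) = atan2(0.005325, 0.979080) = 0.3116°.
λ₂ = λ₁ + Δλ = -138.7558°.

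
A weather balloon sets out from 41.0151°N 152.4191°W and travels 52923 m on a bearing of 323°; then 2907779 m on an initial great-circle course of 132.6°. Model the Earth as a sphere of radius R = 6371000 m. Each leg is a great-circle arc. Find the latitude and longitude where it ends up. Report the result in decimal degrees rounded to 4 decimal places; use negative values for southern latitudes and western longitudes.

latitude 21.7013°, longitude -132.3647°

Apply the spherical direct solution leg by leg, carrying full precision between legs.
Leg 1: from (41.0151°, -152.4191°), δ = 52923/6371000 = 0.008307 rad, θ = 323° → φ = 41.3946°, λ = -152.8009°.
Leg 2: from (41.3946°, -152.8009°), δ = 2907779/6371000 = 0.456409 rad, θ = 132.6° → φ = 21.7013°, λ = -132.3647°.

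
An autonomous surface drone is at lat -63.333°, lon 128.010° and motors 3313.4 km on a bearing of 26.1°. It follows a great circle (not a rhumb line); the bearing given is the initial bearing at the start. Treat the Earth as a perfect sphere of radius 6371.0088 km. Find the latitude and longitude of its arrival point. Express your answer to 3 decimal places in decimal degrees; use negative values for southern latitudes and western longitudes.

Central angle δ = d/R = 0.520075 rad.
With φ₁ = -63.333° = -1.105369 rad and θ = 26.1° = 0.455531 rad:
Applying the spherical law of cosines for sides, sin φ₂ = sin φ₁ cos δ + cos φ₁ sin δ cos θ = -0.575188, so φ₂ = -35.113°.
Δλ = atan2( sin θ sin δ cos φ₁ , cos δ − sin φ₁ sin φ₂ ) = atan2(0.098120, 0.353777) = 0.270550 rad = 15.501°.
Hence λ₂ = 128.010° + 15.501° = 143.511°.

latitude -35.113°, longitude 143.511°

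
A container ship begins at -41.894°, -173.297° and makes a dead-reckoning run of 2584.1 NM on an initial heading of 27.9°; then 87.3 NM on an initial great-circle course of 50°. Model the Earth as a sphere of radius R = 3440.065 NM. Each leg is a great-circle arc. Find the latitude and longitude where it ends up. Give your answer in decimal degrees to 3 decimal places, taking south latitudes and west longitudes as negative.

latitude -1.304°, longitude -153.544°

Apply the spherical direct solution leg by leg, carrying full precision between legs.
Leg 1: from (-41.894°, -173.297°), δ = 2584.1/3440.065 = 0.751178 rad, θ = 27.9° → φ = -2.239°, λ = -154.658°.
Leg 2: from (-2.239°, -154.658°), δ = 87.3/3440.065 = 0.025377 rad, θ = 50° → φ = -1.304°, λ = -153.544°.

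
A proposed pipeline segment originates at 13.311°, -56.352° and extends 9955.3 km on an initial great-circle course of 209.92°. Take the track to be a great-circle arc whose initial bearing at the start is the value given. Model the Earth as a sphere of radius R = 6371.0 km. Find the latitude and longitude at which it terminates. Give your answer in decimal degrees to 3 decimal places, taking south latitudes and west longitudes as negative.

δ = 9955.3/6371 = 1.562596 rad (89.5302°).
Start latitude φ₁ = 0.232321 rad; initial bearing θ = 3.663795 rad.
sin φ₂ = sin φ₁ cos δ + cos φ₁ sin δ cos θ = (0.230237)(0.008200) + (0.973135)(0.999966)(-0.866723) = -0.841522
φ₂ = asin(-0.841522) = -1.000094 rad = -57.301°.
Δλ = atan2( sin θ sin δ cos φ₁ , cos δ − sin φ₁ sin φ₂ ) = atan2(-0.485374, 0.201949) = -1.176514 rad = -67.409°.
Hence λ₂ = -56.352° + -67.409° = -123.761°.

latitude -57.301°, longitude -123.761°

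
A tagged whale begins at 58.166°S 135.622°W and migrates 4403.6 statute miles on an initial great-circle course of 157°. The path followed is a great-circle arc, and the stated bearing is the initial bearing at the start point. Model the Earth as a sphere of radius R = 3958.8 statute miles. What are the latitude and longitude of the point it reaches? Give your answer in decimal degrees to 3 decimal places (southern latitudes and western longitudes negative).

latitude -54.231°, longitude 7.548°

δ = 4403.6/3958.8 = 1.112357 rad (63.7334°).
Start latitude φ₁ = -1.015188 rad; initial bearing θ = 2.740167 rad.
Destination latitude: φ₂ = arcsin( sin φ₁ cos δ + cos φ₁ sin δ cos θ ) = arcsin(-0.811376) = -54.231°.
Then Δλ = atan2(0.184815, -0.246780) = 2.498794 rad, from sin θ sin δ cos φ₁ over cos δ − sin φ₁ sin φ₂.
λ₂ = -135.622° + 143.170° = 7.548°.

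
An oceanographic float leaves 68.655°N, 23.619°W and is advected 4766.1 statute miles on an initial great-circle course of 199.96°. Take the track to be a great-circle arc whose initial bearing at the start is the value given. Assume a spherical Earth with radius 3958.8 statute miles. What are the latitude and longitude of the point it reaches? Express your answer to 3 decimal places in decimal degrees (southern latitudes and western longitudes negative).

latitude 0.845°, longitude -42.202°

δ = 4766.1/3958.8 = 1.203925 rad (68.9798°).
Converting: φ₁ = 1.198256 rad, θ = 3.489960 rad.
Destination latitude: φ₂ = arcsin( sin φ₁ cos δ + cos φ₁ sin δ cos θ ) = arcsin(0.014739) = 0.845°.
Δλ = atan2( sin θ sin δ cos φ₁ , cos δ − sin φ₁ sin φ₂ ) = atan2(-0.115982, 0.344968) = -0.324339 rad = -18.583°.
λ₂ = λ₁ + Δλ = -42.202°.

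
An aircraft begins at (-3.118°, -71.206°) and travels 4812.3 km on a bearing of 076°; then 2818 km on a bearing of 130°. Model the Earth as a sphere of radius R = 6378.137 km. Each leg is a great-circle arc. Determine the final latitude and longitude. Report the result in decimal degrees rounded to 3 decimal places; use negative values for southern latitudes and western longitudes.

Apply the spherical direct solution leg by leg, carrying full precision between legs.
Leg 1: from (-3.118°, -71.206°), δ = 4812.3/6378.137 = 0.754499 rad, θ = 76° → φ = 7.228°, λ = -29.146°.
Leg 2: from (7.228°, -29.146°), δ = 2818/6378.137 = 0.441822 rad, θ = 130° → φ = -9.144°, λ = -9.770°.

latitude -9.144°, longitude -9.770°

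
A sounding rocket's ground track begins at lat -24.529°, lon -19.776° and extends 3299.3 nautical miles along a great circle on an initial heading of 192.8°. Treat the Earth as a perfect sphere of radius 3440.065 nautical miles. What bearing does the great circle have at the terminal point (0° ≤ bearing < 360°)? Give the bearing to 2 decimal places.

final bearing 229.92°

The arc subtends δ = 3299.3/3440.065 = 0.959081 rad at the centre.
Start latitude φ₁ = -0.428112 rad; initial bearing θ = 3.364995 rad.
Destination latitude: φ₂ = arcsin( sin φ₁ cos δ + cos φ₁ sin δ cos θ ) = arcsin(-0.964684) = -74.727°.
Δλ = atan2( sin θ sin δ cos φ₁ , cos δ − sin φ₁ sin φ₂ ) = atan2(-0.165005, 0.173781) = -0.759501 rad = -43.516°.
λ₂ = λ₁ + Δλ = -63.292°.
The forward bearing on arrival equals the back-azimuth from the destination plus 180°.
Back-azimuth from P₂ (-74.73°, -63.29°) to P₁ (-24.53°, -19.78°), with Δλ' = λ₁ − λ₂ = 43.52°: atan2( sin Δλ' cos φ₁ , cos φ₂ sin φ₁ − sin φ₂ cos φ₁ cos Δλ' ) = 49.92°.
Final bearing = (49.92° + 180°) mod 360° = 229.92°.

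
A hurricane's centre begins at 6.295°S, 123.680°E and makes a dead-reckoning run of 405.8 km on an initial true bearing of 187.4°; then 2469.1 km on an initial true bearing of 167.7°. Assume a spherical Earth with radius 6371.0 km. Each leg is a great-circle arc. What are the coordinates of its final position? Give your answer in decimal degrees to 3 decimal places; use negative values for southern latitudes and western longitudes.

Apply the spherical direct solution leg by leg, carrying full precision between legs.
Leg 1: from (-6.295°, 123.680°), δ = 405.8/6371 = 0.063695 rad, θ = 187.4° → φ = -9.914°, λ = 123.203°.
Leg 2: from (-9.914°, 123.203°), δ = 2469.1/6371 = 0.387553 rad, θ = 167.7° → φ = -31.543°, λ = 128.624°.

latitude -31.543°, longitude 128.624°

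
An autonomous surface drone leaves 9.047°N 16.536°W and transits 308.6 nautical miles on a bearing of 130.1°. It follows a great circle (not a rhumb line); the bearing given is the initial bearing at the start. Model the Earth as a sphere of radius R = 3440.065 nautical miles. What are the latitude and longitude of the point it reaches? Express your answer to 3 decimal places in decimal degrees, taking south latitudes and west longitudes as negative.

The arc subtends δ = 308.6/3440.065 = 0.089708 rad at the centre.
Start latitude φ₁ = 0.157900 rad; initial bearing θ = 2.270673 rad.
Applying the spherical law of cosines for sides, sin φ₂ = sin φ₁ cos δ + cos φ₁ sin δ cos θ = 0.099625, so φ₂ = 5.718°.
Δλ = atan2( sin θ sin δ cos φ₁ , cos δ − sin φ₁ sin φ₂ ) = atan2(0.067675, 0.980313) = 0.068924 rad = 3.949°.
λ₂ = λ₁ + Δλ = -12.587°.

latitude 5.718°, longitude -12.587°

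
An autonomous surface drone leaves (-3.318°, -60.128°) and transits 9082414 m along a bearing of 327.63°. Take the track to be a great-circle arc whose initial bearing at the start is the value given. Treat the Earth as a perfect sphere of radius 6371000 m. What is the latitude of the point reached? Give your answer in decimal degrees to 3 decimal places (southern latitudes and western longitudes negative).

latitude 55.684°

The arc subtends δ = 9082414/6371000 = 1.425587 rad at the centre.
Start latitude φ₁ = -0.057910 rad; initial bearing θ = 5.718222 rad.
sin φ₂ = sin φ₁ cos δ + cos φ₁ sin δ cos θ = (-0.057878)(0.144700) + (0.998324)(0.989476)(0.844608) = 0.825944
φ₂ = asin(0.825944) = 0.971874 rad = 55.684°.
Then Δλ = atan2(-0.528862, 0.192503) = -1.221708 rad, from sin θ sin δ cos φ₁ over cos δ − sin φ₁ sin φ₂.
Hence λ₂ = -60.128° + -69.999° = -130.127°.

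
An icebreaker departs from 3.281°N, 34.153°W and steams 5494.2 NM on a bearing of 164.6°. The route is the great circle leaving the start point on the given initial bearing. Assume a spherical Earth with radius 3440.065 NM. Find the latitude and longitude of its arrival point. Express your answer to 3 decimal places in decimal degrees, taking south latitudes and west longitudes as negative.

latitude -74.512°, longitude 49.638°

Angular distance δ = d/R = 5494.2 / 3440.065 = 1.597121 rad.
Converting: φ₁ = 0.057264 rad, θ = 2.872812 rad.
Applying the spherical law of cosines for sides, sin φ₂ = sin φ₁ cos δ + cos φ₁ sin δ cos θ = -0.963688, so φ₂ = -74.512°.
Then Δλ = atan2(0.265029, 0.028833) = 1.462430 rad, from sin θ sin δ cos φ₁ over cos δ − sin φ₁ sin φ₂.
λ₂ = λ₁ + Δλ = 49.638°.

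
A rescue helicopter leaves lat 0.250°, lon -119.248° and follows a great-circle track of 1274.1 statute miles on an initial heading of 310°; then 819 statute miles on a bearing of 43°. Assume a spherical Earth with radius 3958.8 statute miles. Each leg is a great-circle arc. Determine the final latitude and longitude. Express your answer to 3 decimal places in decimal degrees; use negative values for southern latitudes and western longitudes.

latitude 20.487°, longitude -124.989°

Apply the spherical direct solution leg by leg, carrying full precision between legs.
Leg 1: from (0.250°, -119.248°), δ = 1274.1/3958.8 = 0.321840 rad, θ = 310° → φ = 11.973°, λ = -133.589°.
Leg 2: from (11.973°, -133.589°), δ = 819/3958.8 = 0.206881 rad, θ = 43° → φ = 20.487°, λ = -124.989°.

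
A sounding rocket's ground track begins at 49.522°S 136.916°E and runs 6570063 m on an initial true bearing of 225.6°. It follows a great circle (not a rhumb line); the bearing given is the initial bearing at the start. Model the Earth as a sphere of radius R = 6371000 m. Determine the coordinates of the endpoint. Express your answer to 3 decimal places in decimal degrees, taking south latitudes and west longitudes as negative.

Central angle δ = d/R = 1.031245 rad.
Converting: φ₁ = -0.864322 rad, θ = 3.937463 rad.
sin φ₂ = sin φ₁ cos δ + cos φ₁ sin δ cos θ = (-0.760655)(0.513751) + (0.649156)(0.857939)(-0.699663) = -0.780455
φ₂ = asin(-0.780455) = -0.895394 rad = -51.302°.
Then Δλ = atan2(-0.397916, -0.079907) = -1.768973 rad, from sin θ sin δ cos φ₁ over cos δ − sin φ₁ sin φ₂.
λ₂ = 136.916° + -101.355° = 35.561°.

latitude -51.302°, longitude 35.561°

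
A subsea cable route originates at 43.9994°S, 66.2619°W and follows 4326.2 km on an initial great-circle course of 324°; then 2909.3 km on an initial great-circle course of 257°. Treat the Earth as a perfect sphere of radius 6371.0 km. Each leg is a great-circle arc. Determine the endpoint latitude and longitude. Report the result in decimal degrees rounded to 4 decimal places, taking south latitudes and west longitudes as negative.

latitude -14.7604°, longitude -114.6617°

Apply the spherical direct solution leg by leg, carrying full precision between legs.
Leg 1: from (-43.9994°, -66.2619°), δ = 4326.2/6371 = 0.679046 rad, θ = 324° → φ = -10.0819°, λ = -88.2830°.
Leg 2: from (-10.0819°, -88.2830°), δ = 2909.3/6371 = 0.456647 rad, θ = 257° → φ = -14.7604°, λ = -114.6617°.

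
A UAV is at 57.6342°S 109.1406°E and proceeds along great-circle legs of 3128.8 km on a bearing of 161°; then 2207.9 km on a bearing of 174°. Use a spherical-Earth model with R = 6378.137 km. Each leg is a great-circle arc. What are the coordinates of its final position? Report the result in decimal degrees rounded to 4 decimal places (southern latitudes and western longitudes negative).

Apply the spherical direct solution leg by leg, carrying full precision between legs.
Leg 1: from (-57.6342°, 109.1406°), δ = 3128.8/6378.137 = 0.490551 rad, θ = 161° → φ = -79.5767°, λ = 167.1116°.
Leg 2: from (-79.5767°, 167.1116°), δ = 2207.9/6378.137 = 0.346167 rad, θ = 174° → φ = -80.4723°, λ = -25.2607°.

latitude -80.4723°, longitude -25.2607°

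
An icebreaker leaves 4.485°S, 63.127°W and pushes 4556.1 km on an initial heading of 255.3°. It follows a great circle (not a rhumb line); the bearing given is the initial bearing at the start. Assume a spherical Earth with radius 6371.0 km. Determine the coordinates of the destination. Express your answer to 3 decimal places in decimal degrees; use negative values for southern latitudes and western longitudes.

latitude -12.998°, longitude -103.739°

Central angle δ = d/R = 0.715131 rad.
With φ₁ = -4.485° = -0.078278 rad and θ = 255.3° = 4.455826 rad:
sin φ₂ = sin φ₁ cos δ + cos φ₁ sin δ cos θ = (-0.078198)(0.755007) + (0.996938)(0.655716)(-0.253758) = -0.224924
φ₂ = asin(-0.224924) = -0.226865 rad = -12.998°.
Then Δλ = atan2(-0.632311, 0.737419) = -0.708812 rad, from sin θ sin δ cos φ₁ over cos δ − sin φ₁ sin φ₂.
λ₂ = -63.127° + -40.612° = -103.739°.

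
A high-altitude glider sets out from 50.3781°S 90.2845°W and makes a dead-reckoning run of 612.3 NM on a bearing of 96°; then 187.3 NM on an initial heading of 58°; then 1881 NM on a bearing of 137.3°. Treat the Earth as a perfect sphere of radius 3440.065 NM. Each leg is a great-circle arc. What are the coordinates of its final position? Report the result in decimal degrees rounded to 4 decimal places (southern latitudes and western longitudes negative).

latitude -63.3223°, longitude -18.5092°

Apply the spherical direct solution leg by leg, carrying full precision between legs.
Leg 1: from (-50.3781°, -90.2845°), δ = 612.3/3440.065 = 0.177991 rad, θ = 96° → φ = -50.3451°, λ = -74.2675°.
Leg 2: from (-50.3451°, -74.2675°), δ = 187.3/3440.065 = 0.054447 rad, θ = 58° → φ = -48.6214°, λ = -70.2641°.
Leg 3: from (-48.6214°, -70.2641°), δ = 1881/3440.065 = 0.546792 rad, θ = 137.3° → φ = -63.3223°, λ = -18.5092°.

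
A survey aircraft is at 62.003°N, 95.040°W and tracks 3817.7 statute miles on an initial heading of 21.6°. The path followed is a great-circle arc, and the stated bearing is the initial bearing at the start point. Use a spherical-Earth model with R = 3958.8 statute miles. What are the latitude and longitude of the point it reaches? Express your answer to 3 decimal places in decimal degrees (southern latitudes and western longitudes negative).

The arc subtends δ = 3817.7/3958.8 = 0.964358 rad at the centre.
Converting: φ₁ = 1.082156 rad, θ = 0.376991 rad.
sin φ₂ = sin φ₁ cos δ + cos φ₁ sin δ cos θ = (0.882972)(0.569945) + (0.469425)(0.821683)(0.929776) = 0.861878
φ₂ = asin(0.861878) = 1.038961 rad = 59.528°.
For the longitude increment, Δλ = atan2( sin θ sin δ cos φ₁, cos δ − sin φ₁ sin φ₂ ) = atan2(0.141993, -0.191069) = 143.382°.
λ₂ = -95.040° + 143.382° = 48.342°.

latitude 59.528°, longitude 48.342°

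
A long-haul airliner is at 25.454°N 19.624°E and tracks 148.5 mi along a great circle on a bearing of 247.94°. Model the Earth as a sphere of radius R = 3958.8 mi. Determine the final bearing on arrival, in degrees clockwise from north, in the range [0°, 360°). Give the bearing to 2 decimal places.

Central angle δ = d/R = 0.037511 rad.
Converting: φ₁ = 0.444256 rad, θ = 4.327369 rad.
Applying the spherical law of cosines for sides, sin φ₂ = sin φ₁ cos δ + cos φ₁ sin δ cos θ = 0.416766, so φ₂ = 24.631°.
Δλ = atan2( sin θ sin δ cos φ₁ , cos δ − sin φ₁ sin φ₂ ) = atan2(-0.031383, 0.820176) = -0.038245 rad = -2.191°.
λ₂ = λ₁ + Δλ = 17.433°.
The forward bearing on arrival equals the back-azimuth from the destination plus 180°.
Back-azimuth from P₂ (24.63°, 17.43°) to P₁ (25.45°, 19.62°), with Δλ' = λ₁ − λ₂ = 2.19°: atan2( sin Δλ' cos φ₁ , cos φ₂ sin φ₁ − sin φ₂ cos φ₁ cos Δλ' ) = 67.01°.
Final bearing = (67.01° + 180°) mod 360° = 247.01°.

final bearing 247.01°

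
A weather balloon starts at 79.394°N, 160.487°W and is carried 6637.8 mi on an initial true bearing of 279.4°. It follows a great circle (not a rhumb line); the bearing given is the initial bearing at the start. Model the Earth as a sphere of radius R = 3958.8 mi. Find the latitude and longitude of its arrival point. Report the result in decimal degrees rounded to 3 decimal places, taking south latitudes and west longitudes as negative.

The arc subtends δ = 6637.8/3958.8 = 1.676720 rad at the centre.
With φ₁ = 79.394° = 1.385687 rad and θ = 279.4° = 4.876450 rad:
Applying the spherical law of cosines for sides, sin φ₂ = sin φ₁ cos δ + cos φ₁ sin δ cos θ = -0.074027, so φ₂ = -4.245°.
Δλ = atan2( sin θ sin δ cos φ₁ , cos δ − sin φ₁ sin φ₂ ) = atan2(-0.180565, -0.032963) = -1.751364 rad = -100.346°.
λ₂ = -160.487° + -100.346° = -260.833°, normalized to (−180°, 180°] → 99.167°.

latitude -4.245°, longitude 99.167°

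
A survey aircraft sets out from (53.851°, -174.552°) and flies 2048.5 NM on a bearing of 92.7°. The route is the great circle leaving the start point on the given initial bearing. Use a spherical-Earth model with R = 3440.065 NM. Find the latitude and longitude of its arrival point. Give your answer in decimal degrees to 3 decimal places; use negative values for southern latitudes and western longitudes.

latitude 40.762°, longitude -126.845°

The arc subtends δ = 2048.5/3440.065 = 0.595483 rad at the centre.
With φ₁ = 53.851° = 0.939877 rad and θ = 92.7° = 1.617920 rad:
sin φ₂ = sin φ₁ cos δ + cos φ₁ sin δ cos θ = (0.807486)(0.827878) + (0.589887)(0.560909)(-0.047106) = 0.652913
φ₂ = asin(0.652913) = 0.711424 rad = 40.762°.
For the longitude increment, Δλ = atan2( sin θ sin δ cos φ₁, cos δ − sin φ₁ sin φ₂ ) = atan2(0.330505, 0.300660) = 47.707°.
Hence λ₂ = -174.552° + 47.707° = -126.845°.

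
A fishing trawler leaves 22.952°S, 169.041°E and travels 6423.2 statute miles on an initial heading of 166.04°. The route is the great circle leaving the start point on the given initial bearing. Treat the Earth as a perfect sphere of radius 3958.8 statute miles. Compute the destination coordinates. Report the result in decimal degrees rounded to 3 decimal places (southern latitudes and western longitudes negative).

Central angle δ = d/R = 1.622512 rad.
Start latitude φ₁ = -0.400588 rad; initial bearing θ = 2.897945 rad.
sin φ₂ = sin φ₁ cos δ + cos φ₁ sin δ cos θ = (-0.389960)(-0.051692) + (0.920832)(0.998663)(-0.970464) = -0.872282
φ₂ = asin(-0.872282) = -1.059849 rad = -60.725°.
Δλ = atan2( sin θ sin δ cos φ₁ , cos δ − sin φ₁ sin φ₂ ) = atan2(0.221849, -0.391847) = 2.626427 rad = 150.483°.
λ₂ = 169.041° + 150.483° = 319.524°, normalized to (−180°, 180°] → -40.476°.

latitude -60.725°, longitude -40.476°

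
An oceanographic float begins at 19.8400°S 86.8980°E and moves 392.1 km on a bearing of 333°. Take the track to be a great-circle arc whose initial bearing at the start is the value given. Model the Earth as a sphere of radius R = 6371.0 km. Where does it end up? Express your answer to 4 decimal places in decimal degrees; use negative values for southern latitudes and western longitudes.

latitude -16.6906°, longitude 85.2275°

Angular distance δ = d/R = 392.1 / 6371 = 0.061544 rad.
Converting: φ₁ = -0.346273 rad, θ = 5.811946 rad.
sin φ₂ = sin φ₁ cos δ + cos φ₁ sin δ cos θ = (-0.339395)(0.998107) + (0.940644)(0.061506)(0.891007) = -0.287203
φ₂ = asin(-0.287203) = -0.291306 rad = -16.6906°.
For the longitude increment, Δλ = atan2( sin θ sin δ cos φ₁, cos δ − sin φ₁ sin φ₂ ) = atan2(-0.026266, 0.900632) = -1.6705°.
Hence λ₂ = 86.8980° + -1.6705° = 85.2275°.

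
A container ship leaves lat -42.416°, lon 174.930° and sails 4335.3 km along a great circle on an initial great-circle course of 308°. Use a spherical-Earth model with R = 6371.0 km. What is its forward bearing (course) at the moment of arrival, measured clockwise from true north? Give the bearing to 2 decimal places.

δ = 4335.3/6371 = 0.680474 rad (38.9883°).
Start latitude φ₁ = -0.740299 rad; initial bearing θ = 5.375614 rad.
Destination latitude: φ₂ = arcsin( sin φ₁ cos δ + cos φ₁ sin δ cos θ ) = arcsin(-0.238310) = -13.787°.
For the longitude increment, Δλ = atan2( sin θ sin δ cos φ₁, cos δ − sin φ₁ sin φ₂ ) = atan2(-0.366022, 0.616532) = -30.697°.
λ₂ = 174.930° + -30.697° = 144.233°.
The forward bearing on arrival equals the back-azimuth from the destination plus 180°.
Back-azimuth from P₂ (-13.79°, 144.23°) to P₁ (-42.42°, 174.93°), with Δλ' = λ₁ − λ₂ = 30.70°: atan2( sin Δλ' cos φ₁ , cos φ₂ sin φ₁ − sin φ₂ cos φ₁ cos Δλ' ) = 143.20°.
Final bearing = (143.20° + 180°) mod 360° = 323.20°.

final bearing 323.20°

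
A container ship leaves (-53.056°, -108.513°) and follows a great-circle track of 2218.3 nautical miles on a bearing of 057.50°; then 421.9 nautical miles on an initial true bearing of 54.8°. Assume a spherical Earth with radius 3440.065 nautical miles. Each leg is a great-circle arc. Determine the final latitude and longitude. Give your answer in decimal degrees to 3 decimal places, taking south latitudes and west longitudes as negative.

latitude -22.217°, longitude -67.845°

Apply the spherical direct solution leg by leg, carrying full precision between legs.
Leg 1: from (-53.056°, -108.513°), δ = 2218.3/3440.065 = 0.644842 rad, θ = 57.5° → φ = -26.399°, λ = -74.044°.
Leg 2: from (-26.399°, -74.044°), δ = 421.9/3440.065 = 0.122643 rad, θ = 54.8° → φ = -22.217°, λ = -67.845°.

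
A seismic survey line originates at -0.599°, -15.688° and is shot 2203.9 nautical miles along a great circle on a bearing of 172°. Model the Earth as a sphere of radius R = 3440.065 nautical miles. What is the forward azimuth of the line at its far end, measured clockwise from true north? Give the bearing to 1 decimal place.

δ = 2203.9/3440.065 = 0.640656 rad (36.7069°).
With φ₁ = -0.599° = -0.010455 rad and θ = 172° = 3.001966 rad:
sin φ₂ = sin φ₁ cos δ + cos φ₁ sin δ cos θ = (-0.010454)(0.801704) + (0.999945)(0.597722)(-0.990268) = -0.600254
φ₂ = asin(-0.600254) = -0.643818 rad = -36.888°.
Δλ = atan2( sin θ sin δ cos φ₁ , cos δ − sin φ₁ sin φ₂ ) = atan2(0.083182, 0.795428) = 0.104197 rad = 5.970°.
λ₂ = λ₁ + Δλ = -9.718°.
The forward bearing on arrival equals the back-azimuth from the destination plus 180°.
Back-azimuth from P₂ (-36.9°, -9.7°) to P₁ (-0.6°, -15.7°), with Δλ' = λ₁ − λ₂ = -6.0°: atan2( sin Δλ' cos φ₁ , cos φ₂ sin φ₁ − sin φ₂ cos φ₁ cos Δλ' ) = 350.0°.
Final bearing = (350.0° + 180°) mod 360° = 170.0°.

final bearing 170.0°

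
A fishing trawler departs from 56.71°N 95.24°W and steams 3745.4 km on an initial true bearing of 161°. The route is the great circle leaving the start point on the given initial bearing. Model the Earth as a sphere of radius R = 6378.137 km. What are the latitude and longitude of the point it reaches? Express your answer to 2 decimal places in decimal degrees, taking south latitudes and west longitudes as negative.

latitude 24.10°, longitude -83.84°

The arc subtends δ = 3745.4/6378.137 = 0.587225 rad at the centre.
With φ₁ = 56.71° = 0.989776 rad and θ = 161° = 2.809980 rad:
Applying the spherical law of cosines for sides, sin φ₂ = sin φ₁ cos δ + cos φ₁ sin δ cos θ = 0.408335, so φ₂ = 24.10°.
Then Δλ = atan2(0.099007, 0.491153) = 0.198916 rad, from sin θ sin δ cos φ₁ over cos δ − sin φ₁ sin φ₂.
Hence λ₂ = -95.24° + 11.40° = -83.84°.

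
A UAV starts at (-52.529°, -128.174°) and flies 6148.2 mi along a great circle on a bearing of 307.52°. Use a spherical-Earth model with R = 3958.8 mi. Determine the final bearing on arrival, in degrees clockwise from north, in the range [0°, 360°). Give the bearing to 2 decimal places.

final bearing 328.91°

δ = 6148.2/3958.8 = 1.553046 rad (88.9830°).
Start latitude φ₁ = -0.916804 rad; initial bearing θ = 5.367237 rad.
sin φ₂ = sin φ₁ cos δ + cos φ₁ sin δ cos θ = (-0.793661)(0.017749) + (0.608360)(0.999842)(0.609038) = 0.356369
φ₂ = asin(0.356369) = 0.364379 rad = 20.877°.
Δλ = atan2( sin θ sin δ cos φ₁ , cos δ − sin φ₁ sin φ₂ ) = atan2(-0.482439, 0.300586) = -1.013597 rad = -58.075°.
λ₂ = -128.174° + -58.075° = -186.249°, normalized to (−180°, 180°] → 173.751°.
The forward bearing on arrival equals the back-azimuth from the destination plus 180°.
Back-azimuth from P₂ (20.88°, 173.75°) to P₁ (-52.53°, -128.17°), with Δλ' = λ₁ − λ₂ = -301.93°: atan2( sin Δλ' cos φ₁ , cos φ₂ sin φ₁ − sin φ₂ cos φ₁ cos Δλ' ) = 148.91°.
Final bearing = (148.91° + 180°) mod 360° = 328.91°.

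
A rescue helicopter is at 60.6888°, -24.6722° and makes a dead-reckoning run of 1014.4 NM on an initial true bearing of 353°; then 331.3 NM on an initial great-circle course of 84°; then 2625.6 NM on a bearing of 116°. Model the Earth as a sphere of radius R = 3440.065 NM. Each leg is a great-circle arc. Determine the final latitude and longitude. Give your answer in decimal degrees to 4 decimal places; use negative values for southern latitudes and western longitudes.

latitude 39.3184°, longitude 44.0734°

Apply the spherical direct solution leg by leg, carrying full precision between legs.
Leg 1: from (60.6888°, -24.6722°), δ = 1014.4/3440.065 = 0.294878 rad, θ = 353° → φ = 77.3046°, λ = -33.9465°.
Leg 2: from (77.3046°, -33.9465°), δ = 331.3/3440.065 = 0.096306 rad, θ = 84° → φ = 76.7153°, λ = -9.3536°.
Leg 3: from (76.7153°, -9.3536°), δ = 2625.6/3440.065 = 0.763241 rad, θ = 116° → φ = 39.3184°, λ = 44.0734°.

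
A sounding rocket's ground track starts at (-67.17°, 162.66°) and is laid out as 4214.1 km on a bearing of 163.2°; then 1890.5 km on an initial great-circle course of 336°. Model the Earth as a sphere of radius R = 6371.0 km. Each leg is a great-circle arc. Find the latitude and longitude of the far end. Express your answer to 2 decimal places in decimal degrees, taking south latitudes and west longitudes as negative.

Apply the spherical direct solution leg by leg, carrying full precision between legs.
Leg 1: from (-67.17°, 162.66°), δ = 4214.1/6371 = 0.661450 rad, θ = 163.2° → φ = -72.83°, λ = -54.32°.
Leg 2: from (-72.83°, -54.32°), δ = 1890.5/6371 = 0.296735 rad, θ = 336° → φ = -56.60°, λ = -66.79°.

latitude -56.60°, longitude -66.79°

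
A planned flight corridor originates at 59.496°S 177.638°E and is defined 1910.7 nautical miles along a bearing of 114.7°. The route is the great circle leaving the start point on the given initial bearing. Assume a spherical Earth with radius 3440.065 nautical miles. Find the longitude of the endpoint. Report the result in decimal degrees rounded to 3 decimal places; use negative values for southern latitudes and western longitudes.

The arc subtends δ = 1910.7/3440.065 = 0.555426 rad at the centre.
With φ₁ = -59.496° = -1.038401 rad and θ = 114.7° = 2.001893 rad:
sin φ₂ = sin φ₁ cos δ + cos φ₁ sin δ cos θ = (-0.861594)(0.849676) + (0.507599)(0.527305)(-0.417867) = -0.843922
φ₂ = asin(-0.843922) = -1.004552 rad = -57.557°.
Then Δλ = atan2(0.243171, 0.122559) = 1.103952 rad, from sin θ sin δ cos φ₁ over cos δ − sin φ₁ sin φ₂.
λ₂ = 177.638° + 63.252° = 240.890°, normalized to (−180°, 180°] → -119.110°.

longitude -119.110°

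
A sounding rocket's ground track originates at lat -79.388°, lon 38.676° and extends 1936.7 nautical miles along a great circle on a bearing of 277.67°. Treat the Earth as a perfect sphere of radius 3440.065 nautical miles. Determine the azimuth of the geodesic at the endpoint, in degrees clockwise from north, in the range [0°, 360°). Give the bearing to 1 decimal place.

Central angle δ = d/R = 0.562984 rad.
With φ₁ = -79.388° = -1.385582 rad and θ = 277.67° = 4.846256 rad:
Applying the spherical law of cosines for sides, sin φ₂ = sin φ₁ cos δ + cos φ₁ sin δ cos θ = -0.818085, so φ₂ = -54.894°.
For the longitude increment, Δλ = atan2( sin θ sin δ cos φ₁, cos δ − sin φ₁ sin φ₂ ) = atan2(-0.097407, 0.041574) = -66.887°.
Hence λ₂ = 38.676° + -66.887° = -28.211°.
The forward bearing on arrival equals the back-azimuth from the destination plus 180°.
Back-azimuth from P₂ (-54.9°, -28.2°) to P₁ (-79.4°, 38.7°), with Δλ' = λ₁ − λ₂ = 66.9°: atan2( sin Δλ' cos φ₁ , cos φ₂ sin φ₁ − sin φ₂ cos φ₁ cos Δλ' ) = 161.5°.
Final bearing = (161.5° + 180°) mod 360° = 341.5°.

final bearing 341.5°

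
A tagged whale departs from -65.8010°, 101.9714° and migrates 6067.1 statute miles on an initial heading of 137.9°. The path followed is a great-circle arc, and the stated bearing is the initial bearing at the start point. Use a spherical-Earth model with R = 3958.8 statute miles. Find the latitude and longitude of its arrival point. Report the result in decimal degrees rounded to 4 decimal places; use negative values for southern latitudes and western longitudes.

Central angle δ = d/R = 1.532560 rad.
With φ₁ = -65.8010° = -1.148444 rad and θ = 137.9° = 2.406809 rad:
Destination latitude: φ₂ = arcsin( sin φ₁ cos δ + cos φ₁ sin δ cos θ ) = arcsin(-0.338786) = -19.8030°.
For the longitude increment, Δλ = atan2( sin θ sin δ cos φ₁, cos δ − sin φ₁ sin φ₂ ) = atan2(0.274612, -0.270790) = 134.5985°.
λ₂ = 101.9714° + 134.5985° = 236.5699°, normalized to (−180°, 180°] → -123.4301°.

latitude -19.8030°, longitude -123.4301°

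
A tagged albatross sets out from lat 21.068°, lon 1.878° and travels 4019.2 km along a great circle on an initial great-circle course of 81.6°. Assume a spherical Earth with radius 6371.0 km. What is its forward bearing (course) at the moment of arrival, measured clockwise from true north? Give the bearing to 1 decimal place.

final bearing 96.3°

The arc subtends δ = 4019.2/6371 = 0.630859 rad at the centre.
With φ₁ = 21.068° = 0.367706 rad and θ = 81.6° = 1.424189 rad:
Destination latitude: φ₂ = arcsin( sin φ₁ cos δ + cos φ₁ sin δ cos θ ) = arcsin(0.370690) = 21.758°.
Δλ = atan2( sin θ sin δ cos φ₁ , cos δ − sin φ₁ sin φ₂ ) = atan2(0.544506, 0.674267) = 0.679329 rad = 38.923°.
Hence λ₂ = 1.878° + 38.923° = 40.801°.
The forward bearing on arrival equals the back-azimuth from the destination plus 180°.
Back-azimuth from P₂ (21.8°, 40.8°) to P₁ (21.1°, 1.9°), with Δλ' = λ₁ − λ₂ = -38.9°: atan2( sin Δλ' cos φ₁ , cos φ₂ sin φ₁ − sin φ₂ cos φ₁ cos Δλ' ) = 276.3°.
Final bearing = (276.3° + 180°) mod 360° = 96.3°.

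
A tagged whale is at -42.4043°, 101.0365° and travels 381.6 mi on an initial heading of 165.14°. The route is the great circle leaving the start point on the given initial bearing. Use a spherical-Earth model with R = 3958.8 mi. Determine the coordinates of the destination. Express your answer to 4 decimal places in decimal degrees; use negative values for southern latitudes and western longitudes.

latitude -47.7244°, longitude 103.1393°

Central angle δ = d/R = 0.096393 rad.
With φ₁ = -42.4043° = -0.740095 rad and θ = 165.14° = 2.882237 rad:
sin φ₂ = sin φ₁ cos δ + cos φ₁ sin δ cos θ = (-0.674358)(0.995358) + (0.738405)(0.096244)(-0.966555) = -0.739917
φ₂ = asin(-0.739917) = -0.832947 rad = -47.7244°.
For the longitude increment, Δλ = atan2( sin θ sin δ cos φ₁, cos δ − sin φ₁ sin φ₂ ) = atan2(0.018226, 0.496389) = 2.1028°.
λ₂ = 101.0365° + 2.1028° = 103.1393°.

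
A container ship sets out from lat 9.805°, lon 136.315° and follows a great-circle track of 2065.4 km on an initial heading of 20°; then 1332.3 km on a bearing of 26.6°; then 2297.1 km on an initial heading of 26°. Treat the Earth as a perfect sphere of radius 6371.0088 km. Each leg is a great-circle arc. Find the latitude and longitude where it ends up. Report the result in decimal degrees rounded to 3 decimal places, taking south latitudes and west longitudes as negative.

latitude 55.401°, longitude 165.900°

Apply the spherical direct solution leg by leg, carrying full precision between legs.
Leg 1: from (9.805°, 136.315°), δ = 2065.4/6371.0088 = 0.324187 rad, θ = 20° → φ = 27.154°, λ = 143.348°.
Leg 2: from (27.154°, 143.348°), δ = 1332.3/6371.0088 = 0.209119 rad, θ = 26.6° → φ = 37.706°, λ = 150.095°.
Leg 3: from (37.706°, 150.095°), δ = 2297.1/6371.0088 = 0.360555 rad, θ = 26° → φ = 55.401°, λ = 165.900°.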